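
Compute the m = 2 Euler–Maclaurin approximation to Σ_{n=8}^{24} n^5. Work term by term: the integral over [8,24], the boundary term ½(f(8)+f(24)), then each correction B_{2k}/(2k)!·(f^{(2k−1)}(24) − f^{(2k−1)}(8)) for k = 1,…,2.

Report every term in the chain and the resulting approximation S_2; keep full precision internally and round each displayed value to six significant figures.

S_2 ≈ 3.59410e+07

∫_8^24 x^5 dx evaluates to 3.18068e+07.
Boundary: ½(f(8) + f(24)) = ½(32768.0 + 7.96262e+06) = 3.99770e+06.
Integral + boundary = 3.58045e+07.
Order-1 term: 1/12 · (1.65888e+06 − 20480.0) = 136533.
Partial sum through k=1: 3.59410e+07.
Order-2 term: −1/720 · (34560.0 − 3840.00) = -42.6667.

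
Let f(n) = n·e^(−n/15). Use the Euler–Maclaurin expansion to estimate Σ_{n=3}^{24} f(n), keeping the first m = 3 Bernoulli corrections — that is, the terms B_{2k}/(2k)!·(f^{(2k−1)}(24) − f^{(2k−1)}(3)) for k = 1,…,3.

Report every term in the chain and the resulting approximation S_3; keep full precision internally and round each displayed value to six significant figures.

S_3 ≈ 106.534

∫_3^24 x·e^(−x/15) dx evaluates to 102.948.
Boundary: ½(f(3) + f(24)) = ½(2.45619 + 4.84552) = 3.65085.
Integral + boundary = 106.599.
k=1: B_{2}/(2)! × [f^{(1)}(24) − f^{(1)}(3)] = 1/12 × (-0.121138 − 0.654985) = -0.0646769.
Partial sum through k=1: 106.534.
k=2: B_{4}/(4)! × [f^{(3)}(24) − f^{(3)}(3)] = −1/720 × (0.00125625 − 0.0101886) = 1.24061e-05.
Partial sum through k=2: 106.534.
k=3: B_{6}/(6)! × [f^{(5)}(24) − f^{(5)}(3)] = 1/30240 × (1.35595e-05 − 7.76278e-05) = -2.11866e-09.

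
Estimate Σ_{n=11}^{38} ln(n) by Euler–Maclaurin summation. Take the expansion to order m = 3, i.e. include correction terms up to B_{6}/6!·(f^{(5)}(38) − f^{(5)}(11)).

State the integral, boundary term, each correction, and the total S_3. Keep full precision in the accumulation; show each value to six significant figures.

S_3 ≈ 87.8638

∫_11^38 ln(x) dx evaluates to 84.8514.
Boundary: ½(f(11) + f(38)) = ½(2.39790 + 3.63759) = 3.01774.
Integral + boundary = 87.8692.
Order-1 term: 1/12 · (0.0263158 − 0.0909091) = -0.00538278.
Partial sum through k=1: 87.8638.
Order-2 term: −1/720 · (3.64485e-05 − 0.00150263) = 2.03636e-06.
Partial sum through k=2: 87.8638.
Order-3 term: 1/30240 · (3.02896e-07 − 0.000149021) = -4.91793e-09.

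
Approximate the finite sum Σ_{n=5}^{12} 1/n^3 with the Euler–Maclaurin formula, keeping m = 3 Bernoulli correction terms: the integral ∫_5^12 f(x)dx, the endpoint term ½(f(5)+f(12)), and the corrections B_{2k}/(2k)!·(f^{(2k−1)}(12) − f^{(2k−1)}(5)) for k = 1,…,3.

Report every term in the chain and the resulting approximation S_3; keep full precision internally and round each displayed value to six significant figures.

Integral: ∫_5^12 1/x^3 dx = 0.0165278.
Boundary: ½(f(5) + f(12)) = ½(0.00800000 + 0.000578704) = 0.00428935.
Running total after boundary: 0.0208171.
Correction k=1: B_{2}/2! · (f^{(1)}(12) − f^{(1)}(5)) = 1/12 · (-0.000144676 − (-0.00480000)) = 0.000387944.
Partial sum through k=1: 0.0212051.
Correction k=2: B_{4}/4! · (f^{(3)}(12) − f^{(3)}(5)) = −1/720 · (-2.00939e-05 − (-0.00384000)) = -5.30543e-06.
Partial sum through k=2: 0.0211998.
Correction k=3: B_{6}/6! · (f^{(5)}(12) − f^{(5)}(5)) = 1/30240 · (-5.86071e-06 − (-0.00645120)) = 2.13140e-07.

S_3 ≈ 0.0212000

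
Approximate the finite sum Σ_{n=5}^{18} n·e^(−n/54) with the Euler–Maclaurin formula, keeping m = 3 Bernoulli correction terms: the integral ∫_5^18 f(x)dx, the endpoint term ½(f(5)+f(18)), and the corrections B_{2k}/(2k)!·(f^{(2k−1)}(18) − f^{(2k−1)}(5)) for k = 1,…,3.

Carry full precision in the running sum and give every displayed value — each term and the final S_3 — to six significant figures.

Integral: ∫_5^18 x·e^(−x/54) dx = 118.372.
Endpoint term: (f(5) + f(18))/2 = (4.55782 + 12.8976)/2 = 8.72769.
Integral + boundary = 127.099.
Order-1 term: 1/12 · (0.477688 − 0.827161) = -0.0291228.
Partial sum through k=1: 127.070.
Order-2 term: −1/720 · (0.000655264 − 0.000908879) = 3.52242e-07.
Partial sum through k=2: 127.070.
Order-3 term: 1/30240 · (3.93248e-07 − 5.26096e-07) = -4.39309e-12.

S_3 ≈ 127.070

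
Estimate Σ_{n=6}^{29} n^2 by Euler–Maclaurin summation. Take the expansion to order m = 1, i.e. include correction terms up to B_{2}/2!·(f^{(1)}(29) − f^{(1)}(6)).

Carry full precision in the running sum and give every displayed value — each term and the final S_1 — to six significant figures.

The integral term ∫_6^29 x^2 dx = 8057.67.
Endpoint term: (f(6) + f(29))/2 = (36.0000 + 841.000)/2 = 438.500.
So far: 8496.17.
Order-1 term: 1/12 · (58.0000 − 12.0000) = 3.83333.

S_1 ≈ 8500.00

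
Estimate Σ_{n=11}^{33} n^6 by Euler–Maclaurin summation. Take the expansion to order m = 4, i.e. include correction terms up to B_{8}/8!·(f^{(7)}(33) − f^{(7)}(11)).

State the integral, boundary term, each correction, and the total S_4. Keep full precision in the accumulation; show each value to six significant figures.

The integral term ∫_11^33 x^6 dx = 6.08557e+09.
½[f(11) + f(33)] = ½[1.77156e+06 + 1.29147e+09] = 6.46620e+08.
Running total after boundary: 6.73218e+09.
Order-1 term: 1/12 · (2.34812e+08 − 966306) = 1.94872e+07.
After k=1: 6.75167e+09.
Order-2 term: −1/720 · (4.31244e+06 − 159720) = -5767.67.
After k=2: 6.75167e+09.
Order-3 term: 1/30240 · (23760.0 − 7920.00) = 0.523810.
After k=3: 6.75167e+09.
Order-4 term: −1/1209600 · (0.00000 − 0.00000) = 0.00000.

S_4 ≈ 6.75167e+09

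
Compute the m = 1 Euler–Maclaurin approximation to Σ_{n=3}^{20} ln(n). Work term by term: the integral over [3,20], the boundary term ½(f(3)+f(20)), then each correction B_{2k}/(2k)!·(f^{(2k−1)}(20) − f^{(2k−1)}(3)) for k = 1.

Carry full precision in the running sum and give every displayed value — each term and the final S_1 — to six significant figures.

∫_3^20 ln(x) dx evaluates to 39.6188.
Boundary: ½(f(3) + f(20)) = ½(1.09861 + 2.99573) = 2.04717.
Running total after boundary: 41.6660.
k=1: B_{2}/(2)! × [f^{(1)}(20) − f^{(1)}(3)] = 1/12 × (0.0500000 − 0.333333) = -0.0236111.

S_1 ≈ 41.6424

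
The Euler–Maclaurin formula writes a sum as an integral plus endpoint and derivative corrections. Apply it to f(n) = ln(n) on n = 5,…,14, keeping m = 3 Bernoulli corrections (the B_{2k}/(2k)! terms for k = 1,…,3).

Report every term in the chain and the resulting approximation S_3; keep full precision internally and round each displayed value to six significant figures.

Integral: ∫_5^14 ln(x) dx = 19.8996.
½[f(5) + f(14)] = ½[1.60944 + 2.63906] = 2.12425.
Running total after boundary: 22.0239.
Order-1 term: 1/12 · (0.0714286 − 0.200000) = -0.0107143.
After k=1: 22.0131.
Order-2 term: −1/720 · (0.000728863 − 0.0160000) = 2.12099e-05.
After k=2: 22.0132.
Order-3 term: 1/30240 · (4.46243e-05 − 0.00768000) = -2.52493e-07.

S_3 ≈ 22.0132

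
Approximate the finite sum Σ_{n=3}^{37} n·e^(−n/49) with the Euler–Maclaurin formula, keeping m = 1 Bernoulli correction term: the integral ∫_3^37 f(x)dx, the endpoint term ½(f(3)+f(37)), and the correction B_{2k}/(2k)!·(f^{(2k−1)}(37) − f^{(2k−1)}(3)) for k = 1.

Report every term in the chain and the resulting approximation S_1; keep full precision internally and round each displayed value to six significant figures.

S_1 ≈ 426.298

The integral term ∫_3^37 x·e^(−x/49) dx = 416.257.
Endpoint term: (f(3) + f(37))/2 = (2.82184 + 17.3886)/2 = 10.1052.
Integral + boundary = 426.362.
Correction k=1: B_{2}/2! · (f^{(1)}(37) − f^{(1)}(3)) = 1/12 · (0.115093 − 0.883024) = -0.0639942.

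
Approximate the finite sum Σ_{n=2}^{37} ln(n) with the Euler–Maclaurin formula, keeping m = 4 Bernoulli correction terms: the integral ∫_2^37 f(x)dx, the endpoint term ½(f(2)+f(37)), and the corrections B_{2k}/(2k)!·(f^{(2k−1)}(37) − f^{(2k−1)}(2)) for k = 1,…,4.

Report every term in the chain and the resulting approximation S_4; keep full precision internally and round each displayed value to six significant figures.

S_4 ≈ 99.3306

∫_2^37 ln(x) dx evaluates to 97.2177.
Endpoint term: (f(2) + f(37))/2 = (0.693147 + 3.61092)/2 = 2.15203.
Integral + boundary = 99.3697.
Order-1 term: 1/12 · (0.0270270 − 0.500000) = -0.0394144.
Running total after k=1: 99.3303.
Order-2 term: −1/720 · (3.94843e-05 − 0.250000) = 0.000347167.
Running total after k=2: 99.3306.
Order-3 term: 1/30240 · (3.46101e-07 − 0.750000) = -2.48016e-05.
Running total after k=3: 99.3306.
Order-4 term: −1/1209600 · (7.58439e-09 − 5.62500) = 4.65030e-06.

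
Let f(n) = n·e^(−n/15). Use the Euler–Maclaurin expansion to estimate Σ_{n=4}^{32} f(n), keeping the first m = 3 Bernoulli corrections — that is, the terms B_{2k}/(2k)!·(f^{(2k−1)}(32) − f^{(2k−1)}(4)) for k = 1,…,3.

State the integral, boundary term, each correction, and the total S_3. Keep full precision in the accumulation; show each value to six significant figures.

Integral: ∫_4^32 x·e^(−x/15) dx = 134.788.
Endpoint term: (f(4) + f(32))/2 = (3.06371 + 3.79014)/2 = 3.42693.
Running total after boundary: 138.215.
k=1: B_{2}/(2)! × [f^{(1)}(32) − f^{(1)}(4)] = 1/12 × (-0.134234 − 0.561681) = -0.0579929.
After k=1: 138.157.
k=2: B_{4}/(4)! × [f^{(3)}(32) − f^{(3)}(4)] = −1/720 × (0.000456220 − 0.00930461) = 1.22894e-05.
After k=2: 138.157.
k=3: B_{6}/(6)! × [f^{(5)}(32) − f^{(5)}(4)] = 1/30240 × (6.70683e-06 − 7.16127e-05) = -2.14636e-09.

S_3 ≈ 138.157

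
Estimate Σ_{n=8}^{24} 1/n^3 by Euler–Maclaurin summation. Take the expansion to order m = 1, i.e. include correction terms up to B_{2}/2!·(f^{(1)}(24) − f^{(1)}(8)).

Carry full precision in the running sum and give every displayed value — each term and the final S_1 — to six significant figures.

S_1 ≈ 0.00801746

∫_8^24 1/x^3 dx evaluates to 0.00694444.
½[f(8) + f(24)] = ½[0.00195312 + 7.23380e-05] = 0.00101273.
Integral + boundary = 0.00795718.
Order-1 term: 1/12 · (-9.04225e-06 − (-0.000732422)) = 6.02816e-05.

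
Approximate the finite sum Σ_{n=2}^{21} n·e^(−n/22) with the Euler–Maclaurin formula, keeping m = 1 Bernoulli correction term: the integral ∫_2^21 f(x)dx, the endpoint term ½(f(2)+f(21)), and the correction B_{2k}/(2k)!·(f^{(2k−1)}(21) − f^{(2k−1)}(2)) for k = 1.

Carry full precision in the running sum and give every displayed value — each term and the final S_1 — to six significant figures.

The integral term ∫_2^21 x·e^(−x/22) dx = 117.919.
½[f(2) + f(21)] = ½[1.82620 + 8.08473] = 4.95547.
Running total after boundary: 122.875.
k=1: B_{2}/(2)! × [f^{(1)}(21) − f^{(1)}(2)] = 1/12 × (0.0174994 − 0.830092) = -0.0677160.

S_1 ≈ 122.807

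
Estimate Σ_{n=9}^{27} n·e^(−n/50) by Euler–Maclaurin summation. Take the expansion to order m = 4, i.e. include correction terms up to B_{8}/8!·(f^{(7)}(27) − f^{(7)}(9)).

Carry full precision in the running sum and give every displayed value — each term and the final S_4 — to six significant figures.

The integral term ∫_9^27 x·e^(−x/50) dx = 220.466.
Boundary: ½(f(9) + f(27)) = ½(7.51743 + 15.7342) = 11.6258.
Integral + boundary = 232.092.
k=1: B_{2}/(2)! × [f^{(1)}(27) − f^{(1)}(9)] = 1/12 × (0.268064 − 0.684922) = -0.0347381.
Running total after k=1: 232.057.
k=2: B_{4}/(4)! × [f^{(3)}(27) − f^{(3)}(9)] = −1/720 × (0.000573424 − 0.000942185) = 5.12167e-07.
Running total after k=2: 232.057.
k=3: B_{6}/(6)! × [f^{(5)}(27) − f^{(5)}(9)] = 1/30240 × (4.15849e-07 − 6.44160e-07) = -7.54997e-12.
Running total after k=3: 232.057.
k=4: B_{8}/(8)! × [f^{(7)}(27) − f^{(7)}(9)] = −1/1209600 × (2.40931e-10 − 3.64579e-10) = 1.02222e-16.

S_4 ≈ 232.057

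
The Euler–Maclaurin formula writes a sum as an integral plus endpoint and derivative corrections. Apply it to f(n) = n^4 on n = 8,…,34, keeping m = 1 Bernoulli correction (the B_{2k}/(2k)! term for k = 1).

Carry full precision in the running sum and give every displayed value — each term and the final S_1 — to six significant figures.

S_1 ≈ 9.76368e+06

Integral: ∫_8^34 x^4 dx = 9.08053e+06.
Boundary: ½(f(8) + f(34)) = ½(4096.00 + 1.33634e+06) = 670216.
Integral + boundary = 9.75075e+06.
k=1: B_{2}/(2)! × [f^{(1)}(34) − f^{(1)}(8)] = 1/12 × (157216 − 2048.00) = 12930.7.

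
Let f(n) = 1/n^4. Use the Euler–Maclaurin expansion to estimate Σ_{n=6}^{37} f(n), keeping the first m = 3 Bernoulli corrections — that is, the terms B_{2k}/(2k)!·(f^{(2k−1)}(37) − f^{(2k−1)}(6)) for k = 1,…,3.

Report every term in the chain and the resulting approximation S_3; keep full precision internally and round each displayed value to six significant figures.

S_3 ≈ 0.00196499

The integral term ∫_6^37 1/x^4 dx = 0.00153663.
Boundary: ½(f(6) + f(37)) = ½(0.000771605 + 5.33572e-07) = 0.000386069.
So far: 0.00192270.
k=1: B_{2}/(2)! × [f^{(1)}(37) − f^{(1)}(6)] = 1/12 × (-5.76835e-08 − (-0.000514403)) = 4.28621e-05.
Running total after k=1: 0.00196556.
k=2: B_{4}/(4)! × [f^{(3)}(37) − f^{(3)}(6)] = −1/720 × (-1.26406e-09 − (-0.000428669)) = -5.95372e-07.
Running total after k=2: 0.00196497.
k=3: B_{6}/(6)! × [f^{(5)}(37) − f^{(5)}(6)] = 1/30240 × (-5.17075e-11 − (-0.000666819)) = 2.20509e-08.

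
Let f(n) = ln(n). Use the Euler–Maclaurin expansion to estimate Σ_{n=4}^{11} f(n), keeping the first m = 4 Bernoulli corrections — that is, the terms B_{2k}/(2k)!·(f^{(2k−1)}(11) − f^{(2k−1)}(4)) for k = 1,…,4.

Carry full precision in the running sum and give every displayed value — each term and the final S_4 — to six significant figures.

The integral term ∫_4^11 ln(x) dx = 13.8317.
Endpoint term: (f(4) + f(11))/2 = (1.38629 + 2.39790)/2 = 1.89209.
Integral + boundary = 15.7238.
Correction k=1: B_{2}/2! · (f^{(1)}(11) − f^{(1)}(4)) = 1/12 · (0.0909091 − 0.250000) = -0.0132576.
Running total after k=1: 15.7105.
Correction k=2: B_{4}/4! · (f^{(3)}(11) − f^{(3)}(4)) = −1/720 · (0.00150263 − 0.0312500) = 4.13158e-05.
Running total after k=2: 15.7105.
Correction k=3: B_{6}/6! · (f^{(5)}(11) − f^{(5)}(4)) = 1/30240 · (0.000149021 − 0.0234375) = -7.70122e-07.
Running total after k=3: 15.7105.
Correction k=4: B_{8}/8! · (f^{(7)}(11) − f^{(7)}(4)) = −1/1209600 · (3.69474e-05 − 0.0439453) = 3.62999e-08.

S_4 ≈ 15.7105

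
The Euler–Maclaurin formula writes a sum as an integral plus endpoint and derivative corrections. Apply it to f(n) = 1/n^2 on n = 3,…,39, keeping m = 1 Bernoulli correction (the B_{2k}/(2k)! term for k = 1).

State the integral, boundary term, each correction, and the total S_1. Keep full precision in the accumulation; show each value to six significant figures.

The integral term ∫_3^39 1/x^2 dx = 0.307692.
½[f(3) + f(39)] = ½[0.111111 + 0.000657462] = 0.0558843.
Integral + boundary = 0.363577.
k=1: B_{2}/(2)! × [f^{(1)}(39) − f^{(1)}(3)] = 1/12 × (-3.37160e-05 − (-0.0740741)) = 0.00617003.

S_1 ≈ 0.369747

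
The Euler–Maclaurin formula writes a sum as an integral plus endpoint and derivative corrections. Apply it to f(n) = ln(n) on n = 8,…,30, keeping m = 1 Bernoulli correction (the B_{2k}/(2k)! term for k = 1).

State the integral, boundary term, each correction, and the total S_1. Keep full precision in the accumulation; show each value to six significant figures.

The integral term ∫_8^30 ln(x) dx = 63.4004.
Boundary: ½(f(8) + f(30)) = ½(2.07944 + 3.40120) = 2.74032.
Running total after boundary: 66.1407.
Correction k=1: B_{2}/2! · (f^{(1)}(30) − f^{(1)}(8)) = 1/12 · (0.0333333 − 0.125000) = -0.00763889.

S_1 ≈ 66.1331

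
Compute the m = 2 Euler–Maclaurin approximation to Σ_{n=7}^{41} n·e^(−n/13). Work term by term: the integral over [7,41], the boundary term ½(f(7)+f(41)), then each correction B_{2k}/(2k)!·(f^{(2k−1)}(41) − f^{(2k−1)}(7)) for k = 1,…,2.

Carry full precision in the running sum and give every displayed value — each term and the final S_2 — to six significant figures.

∫_7^41 x·e^(−x/13) dx evaluates to 121.781.
Boundary: ½(f(7) + f(41)) = ½(4.08552 + 1.75019) = 2.91786.
Integral + boundary = 124.699.
Order-1 term: 1/12 · (-0.0919426 − 0.269375) = -0.0301098.
Running total after k=1: 124.669.
Order-2 term: −1/720 · (-3.88599e-05 − 0.00850098) = 1.18609e-05.

S_2 ≈ 124.669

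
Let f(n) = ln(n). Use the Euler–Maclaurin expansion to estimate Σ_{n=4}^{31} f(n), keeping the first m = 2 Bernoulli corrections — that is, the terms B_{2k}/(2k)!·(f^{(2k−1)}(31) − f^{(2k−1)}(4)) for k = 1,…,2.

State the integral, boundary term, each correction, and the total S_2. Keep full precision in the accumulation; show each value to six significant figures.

S_2 ≈ 76.3005

The integral term ∫_4^31 ln(x) dx = 73.9084.
½[f(4) + f(31)] = ½[1.38629 + 3.43399] = 2.41014.
Integral + boundary = 76.3186.
Order-1 term: 1/12 · (0.0322581 − 0.250000) = -0.0181452.
After k=1: 76.3004.
Order-2 term: −1/720 · (6.71344e-05 − 0.0312500) = 4.33095e-05.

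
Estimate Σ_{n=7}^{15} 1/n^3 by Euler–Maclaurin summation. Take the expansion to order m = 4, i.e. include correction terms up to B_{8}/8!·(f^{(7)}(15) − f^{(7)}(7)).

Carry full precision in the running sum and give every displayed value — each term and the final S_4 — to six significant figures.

∫_7^15 1/x^3 dx evaluates to 0.00798186.
½[f(7) + f(15)] = ½[0.00291545 + 0.000296296] = 0.00160587.
Integral + boundary = 0.00958773.
Order-1 term: 1/12 · (-5.92593e-05 − (-0.00124948)) = 9.91850e-05.
Partial sum through k=1: 0.00968692.
Order-2 term: −1/720 · (-5.26749e-06 − (-0.000509992)) = -7.01006e-07.
Partial sum through k=2: 0.00968622.
Order-3 term: 1/30240 · (-9.83265e-07 − (-0.000437136)) = 1.44230e-08.
Partial sum through k=3: 0.00968623.
Order-4 term: −1/1209600 · (-3.14645e-07 − (-0.000642322)) = -5.30760e-10.

S_4 ≈ 0.00968623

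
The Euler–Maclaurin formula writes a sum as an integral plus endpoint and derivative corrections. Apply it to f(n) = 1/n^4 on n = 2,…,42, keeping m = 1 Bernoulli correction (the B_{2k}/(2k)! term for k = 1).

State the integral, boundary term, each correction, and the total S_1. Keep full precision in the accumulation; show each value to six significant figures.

The integral term ∫_2^42 1/x^4 dx = 0.0416622.
Endpoint term: (f(2) + f(42))/2 = (0.0625000 + 3.21368e-07)/2 = 0.0312502.
Running total after boundary: 0.0729123.
Order-1 term: 1/12 · (-3.06065e-08 − (-0.125000)) = 0.0104167.

S_1 ≈ 0.0833290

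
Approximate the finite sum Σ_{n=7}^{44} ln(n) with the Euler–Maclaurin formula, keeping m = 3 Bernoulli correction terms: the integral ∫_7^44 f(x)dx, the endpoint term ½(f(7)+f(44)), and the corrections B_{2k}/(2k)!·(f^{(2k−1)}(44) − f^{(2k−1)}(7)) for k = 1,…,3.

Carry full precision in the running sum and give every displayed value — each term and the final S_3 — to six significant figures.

S_3 ≈ 118.738

Integral: ∫_7^44 ln(x) dx = 115.883.
Endpoint term: (f(7) + f(44))/2 = (1.94591 + 3.78419)/2 = 2.86505.
So far: 118.748.
Correction k=1: B_{2}/2! · (f^{(1)}(44) − f^{(1)}(7)) = 1/12 · (0.0227273 − 0.142857) = -0.0100108.
After k=1: 118.738.
Correction k=2: B_{4}/4! · (f^{(3)}(44) − f^{(3)}(7)) = −1/720 · (2.34786e-05 − 0.00583090) = 8.06587e-06.
After k=2: 118.738.
Correction k=3: B_{6}/6! · (f^{(5)}(44) − f^{(5)}(7)) = 1/30240 · (1.45528e-07 − 0.00142798) = -4.72166e-08.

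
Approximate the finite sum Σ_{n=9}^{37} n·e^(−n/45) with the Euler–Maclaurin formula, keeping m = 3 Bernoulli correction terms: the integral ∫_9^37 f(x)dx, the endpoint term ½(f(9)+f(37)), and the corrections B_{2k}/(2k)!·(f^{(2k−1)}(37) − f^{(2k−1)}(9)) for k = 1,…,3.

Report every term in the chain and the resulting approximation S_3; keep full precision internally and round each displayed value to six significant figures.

Integral: ∫_9^37 x·e^(−x/45) dx = 367.930.
½[f(9) + f(37)] = ½[7.36858 + 16.2598] = 11.8142.
Running total after boundary: 379.745.
k=1: B_{2}/(2)! × [f^{(1)}(37) − f^{(1)}(9)] = 1/12 × (0.0781252 − 0.654985) = -0.0480716.
Running total after k=1: 379.697.
k=2: B_{4}/(4)! × [f^{(3)}(37) − f^{(3)}(9)] = −1/720 × (0.000472609 − 0.00113207) = 9.15921e-07.
Running total after k=2: 379.697.
k=3: B_{6}/(6)! × [f^{(5)}(37) − f^{(5)}(9)] = 1/30240 × (4.47722e-07 − 9.58368e-07) = -1.68864e-11.

S_3 ≈ 379.697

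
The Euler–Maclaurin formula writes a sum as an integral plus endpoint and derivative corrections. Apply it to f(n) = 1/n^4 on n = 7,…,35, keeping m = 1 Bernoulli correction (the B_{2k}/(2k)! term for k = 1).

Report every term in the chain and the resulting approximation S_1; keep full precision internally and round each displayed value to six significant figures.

∫_7^35 1/x^4 dx evaluates to 0.000964043.
½[f(7) + f(35)] = ½[0.000416493 + 6.66389e-07] = 0.000208580.
So far: 0.00117262.
Correction k=1: B_{2}/2! · (f^{(1)}(35) − f^{(1)}(7)) = 1/12 · (-7.61587e-08 − (-0.000237996)) = 1.98267e-05.

S_1 ≈ 0.00119245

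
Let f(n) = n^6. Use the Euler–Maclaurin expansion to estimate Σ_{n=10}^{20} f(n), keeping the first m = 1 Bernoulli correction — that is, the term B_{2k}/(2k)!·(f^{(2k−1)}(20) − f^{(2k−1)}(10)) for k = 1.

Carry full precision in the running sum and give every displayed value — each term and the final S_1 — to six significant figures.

∫_10^20 x^6 dx evaluates to 1.81429e+08.
Endpoint term: (f(10) + f(20))/2 = (1.00000e+06 + 6.40000e+07)/2 = 3.25000e+07.
Integral + boundary = 2.13929e+08.
Order-1 term: 1/12 · (1.92000e+07 − 600000) = 1.55000e+06.

S_1 ≈ 2.15479e+08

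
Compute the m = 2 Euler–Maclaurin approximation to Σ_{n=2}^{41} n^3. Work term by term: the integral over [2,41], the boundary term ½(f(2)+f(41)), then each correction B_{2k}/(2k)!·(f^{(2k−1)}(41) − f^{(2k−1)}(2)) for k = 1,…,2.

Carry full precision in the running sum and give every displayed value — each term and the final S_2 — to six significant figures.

Integral: ∫_2^41 x^3 dx = 706436.
½[f(2) + f(41)] = ½[8.00000 + 68921.0] = 34464.5.
Running total after boundary: 740901.
k=1: B_{2}/(2)! × [f^{(1)}(41) − f^{(1)}(2)] = 1/12 × (5043.00 − 12.0000) = 419.250.
Partial sum through k=1: 741320.
k=2: B_{4}/(4)! × [f^{(3)}(41) − f^{(3)}(2)] = −1/720 × (6.00000 − 6.00000) = 0.00000.

S_2 ≈ 741320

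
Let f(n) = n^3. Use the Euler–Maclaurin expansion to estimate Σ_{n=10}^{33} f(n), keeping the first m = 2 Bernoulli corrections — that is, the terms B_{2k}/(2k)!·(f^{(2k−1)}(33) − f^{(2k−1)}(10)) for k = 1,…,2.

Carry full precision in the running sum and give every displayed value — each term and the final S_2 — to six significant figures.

S_2 ≈ 312696

Integral: ∫_10^33 x^3 dx = 293980.
Boundary: ½(f(10) + f(33)) = ½(1000.00 + 35937.0) = 18468.5.
So far: 312449.
k=1: B_{2}/(2)! × [f^{(1)}(33) − f^{(1)}(10)] = 1/12 × (3267.00 − 300.000) = 247.250.
After k=1: 312696.
k=2: B_{4}/(4)! × [f^{(3)}(33) − f^{(3)}(10)] = −1/720 × (6.00000 − 6.00000) = 0.00000.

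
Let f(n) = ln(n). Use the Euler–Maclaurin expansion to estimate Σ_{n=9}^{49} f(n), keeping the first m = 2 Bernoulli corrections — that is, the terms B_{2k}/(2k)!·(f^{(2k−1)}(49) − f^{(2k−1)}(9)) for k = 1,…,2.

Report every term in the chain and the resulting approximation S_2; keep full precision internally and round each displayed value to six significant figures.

The integral term ∫_9^49 ln(x) dx = 130.924.
½[f(9) + f(49)] = ½[2.19722 + 3.89182] = 3.04452.
So far: 133.969.
k=1: B_{2}/(2)! × [f^{(1)}(49) − f^{(1)}(9)] = 1/12 × (0.0204082 − 0.111111) = -0.00755858.
After k=1: 133.961.
k=2: B_{4}/(4)! × [f^{(3)}(49) − f^{(3)}(9)] = −1/720 × (1.69997e-05 − 0.00274348) = 3.78678e-06.

S_2 ≈ 133.961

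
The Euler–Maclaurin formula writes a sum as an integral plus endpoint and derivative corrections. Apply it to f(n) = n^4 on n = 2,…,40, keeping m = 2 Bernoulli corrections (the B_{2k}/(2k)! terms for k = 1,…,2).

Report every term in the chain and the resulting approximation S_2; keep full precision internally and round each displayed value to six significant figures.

The integral term ∫_2^40 x^4 dx = 2.04800e+07.
Endpoint term: (f(2) + f(40))/2 = (16.0000 + 2.56000e+06)/2 = 1.28001e+06.
So far: 2.17600e+07.
Correction k=1: B_{2}/2! · (f^{(1)}(40) − f^{(1)}(2)) = 1/12 · (256000 − 32.0000) = 21330.7.
Partial sum through k=1: 2.17813e+07.
Correction k=2: B_{4}/4! · (f^{(3)}(40) − f^{(3)}(2)) = −1/720 · (960.000 − 48.0000) = -1.26667.

S_2 ≈ 2.17813e+07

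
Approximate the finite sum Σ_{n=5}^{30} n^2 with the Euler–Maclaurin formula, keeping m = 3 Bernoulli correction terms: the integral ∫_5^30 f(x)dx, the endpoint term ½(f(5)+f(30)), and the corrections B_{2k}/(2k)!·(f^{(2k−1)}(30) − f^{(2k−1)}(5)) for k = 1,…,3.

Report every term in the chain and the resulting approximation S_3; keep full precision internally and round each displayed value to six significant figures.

S_3 ≈ 9425.00

The integral term ∫_5^30 x^2 dx = 8958.33.
½[f(5) + f(30)] = ½[25.0000 + 900.000] = 462.500.
Integral + boundary = 9420.83.
Order-1 term: 1/12 · (60.0000 − 10.0000) = 4.16667.
Partial sum through k=1: 9425.00.
Order-2 term: −1/720 · (0.00000 − 0.00000) = 0.00000.
Partial sum through k=2: 9425.00.
Order-3 term: 1/30240 · (0.00000 − 0.00000) = 0.00000.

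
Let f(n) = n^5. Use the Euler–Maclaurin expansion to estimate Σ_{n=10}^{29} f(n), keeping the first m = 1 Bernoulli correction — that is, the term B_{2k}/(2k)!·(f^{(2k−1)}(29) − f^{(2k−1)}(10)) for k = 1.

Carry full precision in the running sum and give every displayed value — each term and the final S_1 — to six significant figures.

The integral term ∫_10^29 x^5 dx = 9.89706e+07.
Endpoint term: (f(10) + f(29))/2 = (100000 + 2.05111e+07)/2 = 1.03056e+07.
So far: 1.09276e+08.
Correction k=1: B_{2}/2! · (f^{(1)}(29) − f^{(1)}(10)) = 1/12 · (3.53640e+06 − 50000.0) = 290534.

S_1 ≈ 1.09567e+08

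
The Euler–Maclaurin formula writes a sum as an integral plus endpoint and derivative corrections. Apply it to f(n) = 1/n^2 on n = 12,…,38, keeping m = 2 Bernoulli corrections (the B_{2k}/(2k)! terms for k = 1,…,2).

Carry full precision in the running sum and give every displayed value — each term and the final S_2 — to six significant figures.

∫_12^38 1/x^2 dx evaluates to 0.0570175.
½[f(12) + f(38)] = ½[0.00694444 + 0.000692521] = 0.00381848.
Integral + boundary = 0.0608360.
k=1: B_{2}/(2)! × [f^{(1)}(38) − f^{(1)}(12)] = 1/12 × (-3.64485e-05 − (-0.00115741)) = 9.34132e-05.
Running total after k=1: 0.0609294.
k=2: B_{4}/(4)! × [f^{(3)}(38) − f^{(3)}(12)] = −1/720 × (-3.02896e-07 − (-9.64506e-05)) = -1.33539e-07.

S_2 ≈ 0.0609293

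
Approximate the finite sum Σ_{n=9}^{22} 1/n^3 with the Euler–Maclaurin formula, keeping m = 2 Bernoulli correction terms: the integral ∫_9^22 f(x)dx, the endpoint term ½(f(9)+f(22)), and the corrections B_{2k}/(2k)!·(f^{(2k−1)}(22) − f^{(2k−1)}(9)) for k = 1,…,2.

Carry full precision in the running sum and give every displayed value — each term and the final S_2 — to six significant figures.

S_2 ≈ 0.00590949

The integral term ∫_9^22 1/x^3 dx = 0.00513978.
Boundary: ½(f(9) + f(22)) = ½(0.00137174 + 9.39144e-05) = 0.000732828.
So far: 0.00587261.
Correction k=1: B_{2}/2! · (f^{(1)}(22) − f^{(1)}(9)) = 1/12 · (-1.28065e-05 − (-0.000457247)) = 3.70367e-05.
Running total after k=1: 0.00590965.
Correction k=2: B_{4}/4! · (f^{(3)}(22) − f^{(3)}(9)) = −1/720 · (-5.29194e-07 − (-0.000112901)) = -1.56071e-07.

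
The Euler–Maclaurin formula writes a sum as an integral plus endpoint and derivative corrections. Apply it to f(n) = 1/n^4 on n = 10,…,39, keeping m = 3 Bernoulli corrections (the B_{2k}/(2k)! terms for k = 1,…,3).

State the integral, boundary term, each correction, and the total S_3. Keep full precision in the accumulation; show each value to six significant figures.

∫_10^39 1/x^4 dx evaluates to 0.000327714.
Endpoint term: (f(10) + f(39))/2 = (0.000100000 + 4.32257e-07)/2 = 5.02161e-05.
So far: 0.000377930.
Correction k=1: B_{2}/2! · (f^{(1)}(39) − f^{(1)}(10)) = 1/12 · (-4.43340e-08 − (-4.00000e-05)) = 3.32964e-06.
Running total after k=1: 0.000381260.
Correction k=2: B_{4}/4! · (f^{(3)}(39) − f^{(3)}(10)) = −1/720 · (-8.74438e-10 − (-1.20000e-05)) = -1.66655e-08.
Running total after k=2: 0.000381243.
Correction k=3: B_{6}/6! · (f^{(5)}(39) − f^{(5)}(10)) = 1/30240 · (-3.21950e-11 − (-6.72000e-06)) = 2.22221e-10.

S_3 ≈ 0.000381243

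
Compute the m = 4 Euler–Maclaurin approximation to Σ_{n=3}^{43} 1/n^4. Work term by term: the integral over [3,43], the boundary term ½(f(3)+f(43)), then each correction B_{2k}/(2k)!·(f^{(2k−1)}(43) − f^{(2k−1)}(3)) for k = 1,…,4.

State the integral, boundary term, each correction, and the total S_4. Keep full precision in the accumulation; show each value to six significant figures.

The integral term ∫_3^43 1/x^4 dx = 0.0123415.
½[f(3) + f(43)] = ½[0.0123457 + 2.92500e-07] = 0.00617299.
Integral + boundary = 0.0185145.
k=1: B_{2}/(2)! × [f^{(1)}(43) − f^{(1)}(3)] = 1/12 × (-2.72093e-08 − (-0.0164609)) = 0.00137174.
Running total after k=1: 0.0198862.
k=2: B_{4}/(4)! × [f^{(3)}(43) − f^{(3)}(3)] = −1/720 × (-4.41471e-10 − (-0.0548697)) = -7.62079e-05.
Running total after k=2: 0.0198100.
k=3: B_{6}/(6)! × [f^{(5)}(43) − f^{(5)}(3)] = 1/30240 × (-1.33707e-11 − (-0.341411)) = 1.12901e-05.
Running total after k=3: 0.0198213.
k=4: B_{8}/(8)! × [f^{(7)}(43) − f^{(7)}(3)] = −1/1209600 × (-6.50817e-13 − (-3.41411)) = -2.82251e-06.

S_4 ≈ 0.0198185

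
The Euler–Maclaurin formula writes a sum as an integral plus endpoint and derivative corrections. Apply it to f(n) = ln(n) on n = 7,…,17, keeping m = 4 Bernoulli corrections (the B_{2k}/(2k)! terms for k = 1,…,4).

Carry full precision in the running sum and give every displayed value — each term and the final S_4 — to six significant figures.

∫_7^17 ln(x) dx evaluates to 24.5433.
Endpoint term: (f(7) + f(17))/2 = (1.94591 + 2.83321)/2 = 2.38956.
So far: 26.9328.
Order-1 term: 1/12 · (0.0588235 − 0.142857) = -0.00700280.
Partial sum through k=1: 26.9258.
Order-2 term: −1/720 · (0.000407083 − 0.00583090) = 7.53308e-06.
Partial sum through k=2: 26.9258.
Order-3 term: 1/30240 · (1.69031e-05 − 0.00142798) = -4.66625e-08.
Partial sum through k=3: 26.9258.
Order-4 term: −1/1209600 · (1.75465e-06 − 0.000874271) = 7.21327e-10.

S_4 ≈ 26.9258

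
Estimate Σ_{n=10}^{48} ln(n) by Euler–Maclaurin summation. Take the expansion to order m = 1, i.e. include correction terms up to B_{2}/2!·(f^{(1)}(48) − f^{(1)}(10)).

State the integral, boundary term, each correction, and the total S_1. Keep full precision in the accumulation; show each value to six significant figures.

Integral: ∫_10^48 ln(x) dx = 124.792.
½[f(10) + f(48)] = ½[2.30259 + 3.87120] = 3.08689.
So far: 127.879.
Order-1 term: 1/12 · (0.0208333 − 0.100000) = -0.00659722.

S_1 ≈ 127.872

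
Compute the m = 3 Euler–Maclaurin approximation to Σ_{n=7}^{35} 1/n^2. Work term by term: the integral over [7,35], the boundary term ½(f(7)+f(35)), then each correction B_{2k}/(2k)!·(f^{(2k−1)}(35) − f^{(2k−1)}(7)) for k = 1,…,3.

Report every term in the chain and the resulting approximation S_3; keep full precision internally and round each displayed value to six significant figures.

The integral term ∫_7^35 1/x^2 dx = 0.114286.
Boundary: ½(f(7) + f(35)) = ½(0.0204082 + 0.000816327) = 0.0106122.
So far: 0.124898.
k=1: B_{2}/(2)! × [f^{(1)}(35) − f^{(1)}(7)] = 1/12 × (-4.66472e-05 − (-0.00583090)) = 0.000482021.
Partial sum through k=1: 0.125380.
k=2: B_{4}/(4)! × [f^{(3)}(35) − f^{(3)}(7)] = −1/720 × (-4.56952e-07 − (-0.00142798)) = -1.98267e-06.
Partial sum through k=2: 0.125378.
k=3: B_{6}/(6)! × [f^{(5)}(35) − f^{(5)}(7)] = 1/30240 × (-1.11907e-08 − (-0.000874271)) = 2.89107e-08.

S_3 ≈ 0.125378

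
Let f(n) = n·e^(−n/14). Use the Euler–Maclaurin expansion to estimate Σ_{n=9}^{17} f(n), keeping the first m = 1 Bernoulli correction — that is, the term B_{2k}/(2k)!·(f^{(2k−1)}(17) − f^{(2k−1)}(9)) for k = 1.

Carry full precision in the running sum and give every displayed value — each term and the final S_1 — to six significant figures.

Integral: ∫_9^17 x·e^(−x/14) dx = 40.4396.
½[f(9) + f(17)] = ½[4.73209 + 5.04767] = 4.88988.
Integral + boundary = 45.3295.
k=1: B_{2}/(2)! × [f^{(1)}(17) − f^{(1)}(9)] = 1/12 × (-0.0636261 − 0.187781) = -0.0209506.

S_1 ≈ 45.3085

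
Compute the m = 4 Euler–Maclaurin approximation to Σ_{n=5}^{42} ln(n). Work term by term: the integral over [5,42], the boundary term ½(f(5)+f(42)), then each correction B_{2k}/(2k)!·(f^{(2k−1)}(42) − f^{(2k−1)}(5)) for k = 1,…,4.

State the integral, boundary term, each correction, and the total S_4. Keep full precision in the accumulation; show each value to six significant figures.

S_4 ≈ 114.594

Integral: ∫_5^42 ln(x) dx = 111.935.
Endpoint term: (f(5) + f(42))/2 = (1.60944 + 3.73767)/2 = 2.67355.
Integral + boundary = 114.608.
Correction k=1: B_{2}/2! · (f^{(1)}(42) − f^{(1)}(5)) = 1/12 · (0.0238095 − 0.200000) = -0.0146825.
After k=1: 114.594.
Correction k=2: B_{4}/4! · (f^{(3)}(42) − f^{(3)}(5)) = −1/720 · (2.69949e-05 − 0.0160000) = 2.21847e-05.
After k=2: 114.594.
Correction k=3: B_{6}/6! · (f^{(5)}(42) − f^{(5)}(5)) = 1/30240 · (1.83639e-07 − 0.00768000) = -2.53962e-07.
After k=3: 114.594.
Correction k=4: B_{8}/8! · (f^{(7)}(42) − f^{(7)}(5)) = −1/1209600 · (3.12311e-09 − 0.00921600) = 7.61905e-09.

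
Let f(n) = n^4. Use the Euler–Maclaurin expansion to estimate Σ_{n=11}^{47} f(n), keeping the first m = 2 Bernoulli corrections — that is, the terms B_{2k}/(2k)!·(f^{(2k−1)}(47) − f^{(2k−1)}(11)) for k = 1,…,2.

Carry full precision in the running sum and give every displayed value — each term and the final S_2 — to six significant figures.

The integral term ∫_11^47 x^4 dx = 4.58368e+07.
Boundary: ½(f(11) + f(47)) = ½(14641.0 + 4.87968e+06) = 2.44716e+06.
So far: 4.82840e+07.
Order-1 term: 1/12 · (415292 − 5324.00) = 34164.0.
Partial sum through k=1: 4.83181e+07.
Order-2 term: −1/720 · (1128.00 − 264.000) = -1.20000.

S_2 ≈ 4.83181e+07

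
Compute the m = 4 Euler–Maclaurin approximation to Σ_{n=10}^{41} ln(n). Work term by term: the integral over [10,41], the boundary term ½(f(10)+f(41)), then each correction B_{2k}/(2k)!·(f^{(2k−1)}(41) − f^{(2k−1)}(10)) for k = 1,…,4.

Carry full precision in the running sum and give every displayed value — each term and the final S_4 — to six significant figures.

S_4 ≈ 101.232

The integral term ∫_10^41 ln(x) dx = 98.2306.
Boundary: ½(f(10) + f(41)) = ½(2.30259 + 3.71357) = 3.00808.
So far: 101.239.
Correction k=1: B_{2}/2! · (f^{(1)}(41) − f^{(1)}(10)) = 1/12 · (0.0243902 − 0.100000) = -0.00630081.
Partial sum through k=1: 101.232.
Correction k=2: B_{4}/4! · (f^{(3)}(41) − f^{(3)}(10)) = −1/720 · (2.90187e-05 − 0.00200000) = 2.73747e-06.
Partial sum through k=2: 101.232.
Correction k=3: B_{6}/6! · (f^{(5)}(41) − f^{(5)}(10)) = 1/30240 · (2.07153e-07 − 0.000240000) = -7.92966e-09.
Partial sum through k=3: 101.232.
Correction k=4: B_{8}/8! · (f^{(7)}(41) − f^{(7)}(10)) = −1/1209600 · (3.69697e-09 − 7.20000e-05) = 5.95208e-11.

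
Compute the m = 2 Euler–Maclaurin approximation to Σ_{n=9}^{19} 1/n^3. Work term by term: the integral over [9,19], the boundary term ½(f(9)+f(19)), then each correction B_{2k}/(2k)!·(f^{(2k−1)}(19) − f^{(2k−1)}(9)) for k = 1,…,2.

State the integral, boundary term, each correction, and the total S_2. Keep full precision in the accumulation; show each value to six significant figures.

S_2 ≈ 0.00558260

∫_9^19 1/x^3 dx evaluates to 0.00478780.
Boundary: ½(f(9) + f(19)) = ½(0.00137174 + 0.000145794) = 0.000758768.
Running total after boundary: 0.00554657.
Correction k=1: B_{2}/2! · (f^{(1)}(19) − f^{(1)}(9)) = 1/12 · (-2.30201e-05 − (-0.000457247)) = 3.61856e-05.
Partial sum through k=1: 0.00558275.
Correction k=2: B_{4}/4! · (f^{(3)}(19) − f^{(3)}(9)) = −1/720 · (-1.27535e-06 − (-0.000112901)) = -1.55035e-07.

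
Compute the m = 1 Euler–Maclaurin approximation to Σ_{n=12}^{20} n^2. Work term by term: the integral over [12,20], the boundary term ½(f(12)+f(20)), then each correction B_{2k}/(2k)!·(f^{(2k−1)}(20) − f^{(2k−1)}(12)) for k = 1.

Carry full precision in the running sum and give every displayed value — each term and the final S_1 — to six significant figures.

∫_12^20 x^2 dx evaluates to 2090.67.
Boundary: ½(f(12) + f(20)) = ½(144.000 + 400.000) = 272.000.
So far: 2362.67.
k=1: B_{2}/(2)! × [f^{(1)}(20) − f^{(1)}(12)] = 1/12 × (40.0000 − 24.0000) = 1.33333.

S_1 ≈ 2364.00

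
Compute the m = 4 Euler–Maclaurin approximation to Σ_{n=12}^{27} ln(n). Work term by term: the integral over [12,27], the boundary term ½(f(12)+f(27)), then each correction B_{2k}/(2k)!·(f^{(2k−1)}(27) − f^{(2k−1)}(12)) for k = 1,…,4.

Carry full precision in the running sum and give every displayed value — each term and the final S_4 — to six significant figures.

The integral term ∫_12^27 ln(x) dx = 44.1687.
½[f(12) + f(27)] = ½[2.48491 + 3.29584] = 2.89037.
Integral + boundary = 47.0591.
k=1: B_{2}/(2)! × [f^{(1)}(27) − f^{(1)}(12)] = 1/12 × (0.0370370 − 0.0833333) = -0.00385802.
After k=1: 47.0552.
k=2: B_{4}/(4)! × [f^{(3)}(27) − f^{(3)}(12)] = −1/720 × (0.000101611 − 0.00115741) = 1.46638e-06.
After k=2: 47.0552.
k=3: B_{6}/(6)! × [f^{(5)}(27) − f^{(5)}(12)] = 1/30240 × (1.67260e-06 − 9.64506e-05) = -3.13419e-09.
After k=3: 47.0552.
k=4: B_{8}/(8)! × [f^{(7)}(27) − f^{(7)}(12)] = −1/1209600 × (6.88313e-08 − 2.00939e-05) = 1.65551e-11.

S_4 ≈ 47.0552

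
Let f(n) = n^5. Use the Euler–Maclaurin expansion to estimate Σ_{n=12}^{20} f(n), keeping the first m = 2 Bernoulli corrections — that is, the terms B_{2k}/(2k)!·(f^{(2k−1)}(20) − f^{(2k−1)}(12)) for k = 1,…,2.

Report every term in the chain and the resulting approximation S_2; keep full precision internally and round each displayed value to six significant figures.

Integral: ∫_12^20 x^5 dx = 1.01690e+07.
½[f(12) + f(20)] = ½[248832 + 3.20000e+06] = 1.72442e+06.
So far: 1.18934e+07.
k=1: B_{2}/(2)! × [f^{(1)}(20) − f^{(1)}(12)] = 1/12 × (800000 − 103680) = 58026.7.
Running total after k=1: 1.19514e+07.
k=2: B_{4}/(4)! × [f^{(3)}(20) − f^{(3)}(12)] = −1/720 × (24000.0 − 8640.00) = -21.3333.

S_2 ≈ 1.19514e+07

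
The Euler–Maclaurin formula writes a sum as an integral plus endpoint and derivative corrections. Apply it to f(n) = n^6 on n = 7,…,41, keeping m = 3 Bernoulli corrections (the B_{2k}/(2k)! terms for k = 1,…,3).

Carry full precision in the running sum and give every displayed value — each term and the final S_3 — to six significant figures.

S_3 ≈ 3.02549e+10

∫_7^41 x^6 dx evaluates to 2.78219e+10.
Boundary: ½(f(7) + f(41)) = ½(117649 + 4.75010e+09) = 2.37511e+09.
So far: 3.01970e+10.
Correction k=1: B_{2}/2! · (f^{(1)}(41) − f^{(1)}(7)) = 1/12 · (6.95137e+08 − 100842) = 5.79197e+07.
After k=1: 3.02550e+10.
Correction k=2: B_{4}/4! · (f^{(3)}(41) − f^{(3)}(7)) = −1/720 · (8.27052e+06 − 41160.0) = -11429.7.
After k=2: 3.02549e+10.
Correction k=3: B_{6}/6! · (f^{(5)}(41) − f^{(5)}(7)) = 1/30240 · (29520.0 − 5040.00) = 0.809524.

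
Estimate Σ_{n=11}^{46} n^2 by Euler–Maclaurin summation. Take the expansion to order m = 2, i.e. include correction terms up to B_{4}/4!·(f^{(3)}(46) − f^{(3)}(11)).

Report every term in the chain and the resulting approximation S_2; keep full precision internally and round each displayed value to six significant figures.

S_2 ≈ 33126.0

The integral term ∫_11^46 x^2 dx = 32001.7.
Boundary: ½(f(11) + f(46)) = ½(121.000 + 2116.00) = 1118.50.
Integral + boundary = 33120.2.
Correction k=1: B_{2}/2! · (f^{(1)}(46) − f^{(1)}(11)) = 1/12 · (92.0000 − 22.0000) = 5.83333.
Running total after k=1: 33126.0.
Correction k=2: B_{4}/4! · (f^{(3)}(46) − f^{(3)}(11)) = −1/720 · (0.00000 − 0.00000) = 0.00000.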